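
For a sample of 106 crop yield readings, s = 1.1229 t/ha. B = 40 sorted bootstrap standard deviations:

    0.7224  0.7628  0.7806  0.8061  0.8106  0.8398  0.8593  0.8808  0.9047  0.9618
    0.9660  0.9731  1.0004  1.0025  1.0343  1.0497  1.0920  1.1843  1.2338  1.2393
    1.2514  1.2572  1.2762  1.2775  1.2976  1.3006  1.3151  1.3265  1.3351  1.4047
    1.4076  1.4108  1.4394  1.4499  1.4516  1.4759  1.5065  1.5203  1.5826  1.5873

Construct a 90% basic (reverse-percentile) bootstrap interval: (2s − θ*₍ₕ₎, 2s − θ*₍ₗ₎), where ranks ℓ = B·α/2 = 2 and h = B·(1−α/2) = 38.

Percentile endpoints at ranks 2 and 38: θ*₍2₎ = 0.7628, θ*₍38₎ = 1.5203.
Basic interval reflects these around s:
  lower = 2 × 1.1229 − 1.5203 = 0.7255
  upper = 2 × 1.1229 − 0.7628 = 1.4830

(0.7255, 1.4830)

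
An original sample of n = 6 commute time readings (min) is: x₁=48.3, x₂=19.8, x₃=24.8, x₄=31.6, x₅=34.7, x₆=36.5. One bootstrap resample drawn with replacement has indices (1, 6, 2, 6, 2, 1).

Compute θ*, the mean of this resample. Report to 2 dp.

θ* = 34.87

Resample values: 48.3, 36.5, 19.8, 36.5, 19.8, 48.3.
Mean = (48.3 + 36.5 + 19.8 + 36.5 + 19.8 + 48.3) / 6 = 209.20 / 6 = 34.87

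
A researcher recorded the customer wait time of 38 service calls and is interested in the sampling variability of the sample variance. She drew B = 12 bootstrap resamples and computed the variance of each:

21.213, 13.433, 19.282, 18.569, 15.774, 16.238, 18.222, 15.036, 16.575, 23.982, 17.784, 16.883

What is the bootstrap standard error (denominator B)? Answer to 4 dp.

SE* = 2.7141

Bootstrap SE is the standard deviation of the 12 replicate variances.
Mean of replicates: (21.213 + 13.433 + 19.282 + 18.569 + 15.774 + 16.238 + 18.222 + 15.036 + 16.575 + 23.982 + 17.784 + 16.883) / 12 = 212.99100 / 12 = 17.74925
Sum of squared deviations: (+3.46375)² + (−4.31625)² + (+1.53275)² + (+0.81975)² + (−1.97525)² + (−1.51125)² + (+0.47275)² + (−2.71325)² + (−1.17425)² + (+6.23275)² + (+0.03475)² + (−0.86625)² = 88.39723
Variance = 88.39723 / 12 = 7.36644
SE* = √7.36644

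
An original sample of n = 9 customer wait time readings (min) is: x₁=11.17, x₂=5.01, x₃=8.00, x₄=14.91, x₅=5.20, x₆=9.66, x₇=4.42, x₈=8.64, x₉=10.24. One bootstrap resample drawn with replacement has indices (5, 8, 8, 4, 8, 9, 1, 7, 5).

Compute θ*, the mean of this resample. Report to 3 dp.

Resample values: 5.20, 8.64, 8.64, 14.91, 8.64, 10.24, 11.17, 4.42, 5.20.
Mean = (5.20 + 8.64 + 8.64 + 14.91 + 8.64 + 10.24 + 11.17 + 4.42 + 5.20) / 9 = 77.060 / 9 = 8.562

θ* = 8.562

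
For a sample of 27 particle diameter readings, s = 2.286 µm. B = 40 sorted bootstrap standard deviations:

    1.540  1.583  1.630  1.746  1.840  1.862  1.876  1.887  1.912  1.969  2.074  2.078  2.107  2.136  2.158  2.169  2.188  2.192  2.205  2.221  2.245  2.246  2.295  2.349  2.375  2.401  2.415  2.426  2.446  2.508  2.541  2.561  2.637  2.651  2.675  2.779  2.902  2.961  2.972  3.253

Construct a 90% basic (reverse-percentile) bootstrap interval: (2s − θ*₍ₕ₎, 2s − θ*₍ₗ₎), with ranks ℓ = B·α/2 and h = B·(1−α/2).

Percentile endpoints at ranks 2 and 38: θ*₍2₎ = 1.583, θ*₍38₎ = 2.961.
Basic interval reflects these around s:
  lower = 2 × 2.286 − 2.961 = 1.611
  upper = 2 × 2.286 − 1.583 = 2.989

(1.611, 2.989)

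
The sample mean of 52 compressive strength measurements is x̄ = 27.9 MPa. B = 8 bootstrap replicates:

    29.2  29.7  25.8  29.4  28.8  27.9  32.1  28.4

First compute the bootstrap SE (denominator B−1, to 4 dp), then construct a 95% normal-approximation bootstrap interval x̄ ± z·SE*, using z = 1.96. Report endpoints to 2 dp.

(24.42, 31.38)

Mean of replicates = 28.9125; sum of squared deviations = 22.0888; SE* = √(22.0888/7) = 1.7764
Margin = 1.96 × 1.7764 = 3.482
Interval: 27.9 ± 3.482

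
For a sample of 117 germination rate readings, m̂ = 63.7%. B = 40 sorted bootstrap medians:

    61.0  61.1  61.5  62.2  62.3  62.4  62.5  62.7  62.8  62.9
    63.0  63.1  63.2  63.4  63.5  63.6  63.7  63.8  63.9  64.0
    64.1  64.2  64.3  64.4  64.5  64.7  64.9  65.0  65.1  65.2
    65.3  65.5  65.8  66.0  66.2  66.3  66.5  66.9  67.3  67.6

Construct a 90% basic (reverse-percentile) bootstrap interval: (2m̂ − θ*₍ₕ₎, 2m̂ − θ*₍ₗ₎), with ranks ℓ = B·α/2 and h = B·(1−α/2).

(60.5, 66.3)

Percentile endpoints at ranks 2 and 38: θ*₍2₎ = 61.1, θ*₍38₎ = 66.9.
Basic interval reflects these around m̂:
  lower = 2 × 63.7 − 66.9 = 60.5
  upper = 2 × 63.7 − 61.1 = 66.3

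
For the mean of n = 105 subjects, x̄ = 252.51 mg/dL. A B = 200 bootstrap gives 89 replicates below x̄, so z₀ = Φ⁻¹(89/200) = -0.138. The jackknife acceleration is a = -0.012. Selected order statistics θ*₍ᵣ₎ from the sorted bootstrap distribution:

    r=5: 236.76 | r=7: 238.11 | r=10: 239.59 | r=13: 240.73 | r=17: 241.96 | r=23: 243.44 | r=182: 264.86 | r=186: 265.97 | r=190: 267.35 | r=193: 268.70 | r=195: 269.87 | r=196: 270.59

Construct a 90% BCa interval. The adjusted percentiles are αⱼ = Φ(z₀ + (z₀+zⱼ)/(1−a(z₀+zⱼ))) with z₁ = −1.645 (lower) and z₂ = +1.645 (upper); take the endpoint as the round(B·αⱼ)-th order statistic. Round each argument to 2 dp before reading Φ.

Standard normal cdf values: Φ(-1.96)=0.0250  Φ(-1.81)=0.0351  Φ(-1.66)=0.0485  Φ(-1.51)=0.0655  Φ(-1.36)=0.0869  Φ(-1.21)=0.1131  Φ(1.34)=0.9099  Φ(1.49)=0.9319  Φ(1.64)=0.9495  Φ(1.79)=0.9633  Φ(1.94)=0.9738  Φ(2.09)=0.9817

Lower: z₀ + z₁ = -0.138 + (-1.645) = -1.783; 1 − a(z₀+z₁) = 1 − (-0.012)(-1.783) = 0.9786; argument = -0.138 + (-1.783)/0.9786 = -1.9600 → -1.96.
α₁ = Φ(-1.96) = 0.0250; rank = round(200 × 0.0250) = 5; θ*₍5₎ = 236.76.
Upper: z₀ + z₂ = 1.507; 1 − a(z₀+z₂) = 1.0181; argument = 1.3422 → 1.34; α₂ = 0.9099; rank = 182; θ*₍182₎ = 264.86.

(236.76, 264.86)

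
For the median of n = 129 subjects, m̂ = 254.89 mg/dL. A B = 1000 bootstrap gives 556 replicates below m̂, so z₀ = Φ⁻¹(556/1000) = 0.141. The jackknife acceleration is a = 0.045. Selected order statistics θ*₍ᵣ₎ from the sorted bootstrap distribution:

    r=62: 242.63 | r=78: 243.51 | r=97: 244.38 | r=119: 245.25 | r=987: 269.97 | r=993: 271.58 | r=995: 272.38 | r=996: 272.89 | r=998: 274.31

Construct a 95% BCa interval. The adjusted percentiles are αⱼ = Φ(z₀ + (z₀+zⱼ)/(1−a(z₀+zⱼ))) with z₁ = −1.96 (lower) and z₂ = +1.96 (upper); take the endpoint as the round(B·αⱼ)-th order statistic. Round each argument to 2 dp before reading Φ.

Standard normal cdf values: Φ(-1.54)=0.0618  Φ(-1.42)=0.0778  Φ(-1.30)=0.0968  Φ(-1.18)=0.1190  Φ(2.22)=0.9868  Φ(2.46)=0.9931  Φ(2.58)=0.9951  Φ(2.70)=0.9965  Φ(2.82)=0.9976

(242.63, 271.58)

Lower: z₀ + z₁ = 0.141 + (-1.960) = -1.819; 1 − a(z₀+z₁) = 1 − (0.045)(-1.819) = 1.0819; argument = 0.141 + (-1.819)/1.0819 = -1.5404 → -1.54.
α₁ = Φ(-1.54) = 0.0618; rank = round(1000 × 0.0618) = 62; θ*₍62₎ = 242.63.
Upper: z₀ + z₂ = 2.101; 1 − a(z₀+z₂) = 0.9055; argument = 2.4614 → 2.46; α₂ = 0.9931; rank = 993; θ*₍993₎ = 271.58.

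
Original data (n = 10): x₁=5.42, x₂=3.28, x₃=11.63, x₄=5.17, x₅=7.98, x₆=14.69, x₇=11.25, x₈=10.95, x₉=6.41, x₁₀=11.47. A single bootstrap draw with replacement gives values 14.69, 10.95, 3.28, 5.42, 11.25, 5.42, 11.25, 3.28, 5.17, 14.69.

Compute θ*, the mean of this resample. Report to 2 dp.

Mean = (14.69 + 10.95 + 3.28 + 5.42 + 11.25 + 5.42 + 11.25 + 3.28 + 5.17 + 14.69) / 10 = 85.400 / 10 = 8.54

θ* = 8.54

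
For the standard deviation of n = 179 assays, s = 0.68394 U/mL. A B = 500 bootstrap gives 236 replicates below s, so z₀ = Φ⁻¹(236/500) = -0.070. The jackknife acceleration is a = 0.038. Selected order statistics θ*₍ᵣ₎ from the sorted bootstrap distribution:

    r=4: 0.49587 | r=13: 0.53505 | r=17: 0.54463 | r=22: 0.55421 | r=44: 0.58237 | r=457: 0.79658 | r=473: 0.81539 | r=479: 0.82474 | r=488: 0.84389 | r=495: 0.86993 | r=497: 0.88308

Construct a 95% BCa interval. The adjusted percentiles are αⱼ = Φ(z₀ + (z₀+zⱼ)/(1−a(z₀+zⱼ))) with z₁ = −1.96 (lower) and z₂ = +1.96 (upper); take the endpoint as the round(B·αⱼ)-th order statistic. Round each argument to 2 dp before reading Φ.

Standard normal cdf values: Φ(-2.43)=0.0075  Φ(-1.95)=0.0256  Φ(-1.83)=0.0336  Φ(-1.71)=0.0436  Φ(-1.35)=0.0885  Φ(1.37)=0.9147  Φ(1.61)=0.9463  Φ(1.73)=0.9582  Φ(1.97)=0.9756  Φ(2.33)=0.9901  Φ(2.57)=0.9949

Lower: z₀ + z₁ = -0.070 + (-1.960) = -2.030; 1 − a(z₀+z₁) = 1 − (0.038)(-2.030) = 1.0771; argument = -0.070 + (-2.030)/1.0771 = -1.9546 → -1.95.
α₁ = Φ(-1.95) = 0.0256; rank = round(500 × 0.0256) = 13; θ*₍13₎ = 0.53505.
Upper: z₀ + z₂ = 1.890; 1 − a(z₀+z₂) = 0.9282; argument = 1.9662 → 1.97; α₂ = 0.9756; rank = 488; θ*₍488₎ = 0.84389.

(0.53505, 0.84389)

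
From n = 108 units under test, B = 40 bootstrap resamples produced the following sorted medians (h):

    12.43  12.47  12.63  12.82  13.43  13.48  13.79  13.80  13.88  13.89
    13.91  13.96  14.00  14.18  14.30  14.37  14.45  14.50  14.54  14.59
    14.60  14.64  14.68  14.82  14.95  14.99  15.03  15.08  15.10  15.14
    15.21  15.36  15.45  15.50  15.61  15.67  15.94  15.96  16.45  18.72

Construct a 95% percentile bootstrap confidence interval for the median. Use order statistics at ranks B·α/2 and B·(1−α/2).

α = 0.05; lower rank = 40 × 0.025 = 1; upper rank = 40 × 0.975 = 39.
The 1st smallest replicate is 12.43; the 39th is 16.45.

(12.43, 16.45)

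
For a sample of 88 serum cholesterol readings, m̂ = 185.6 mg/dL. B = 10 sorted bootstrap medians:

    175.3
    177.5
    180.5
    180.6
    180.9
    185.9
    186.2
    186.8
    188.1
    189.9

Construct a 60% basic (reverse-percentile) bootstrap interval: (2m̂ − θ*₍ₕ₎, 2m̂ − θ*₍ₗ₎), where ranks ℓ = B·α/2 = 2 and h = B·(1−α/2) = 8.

Percentile endpoints at ranks 2 and 8: θ*₍2₎ = 177.5, θ*₍8₎ = 186.8.
Basic interval reflects these around m̂:
  lower = 2 × 185.6 − 186.8 = 184.4
  upper = 2 × 185.6 − 177.5 = 193.7

(184.4, 193.7)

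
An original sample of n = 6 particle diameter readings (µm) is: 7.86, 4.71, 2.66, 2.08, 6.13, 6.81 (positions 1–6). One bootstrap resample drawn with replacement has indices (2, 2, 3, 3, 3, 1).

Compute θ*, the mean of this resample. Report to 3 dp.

Resample values: 4.71, 4.71, 2.66, 2.66, 2.66, 7.86.
Mean = (4.71 + 4.71 + 2.66 + 2.66 + 2.66 + 7.86) / 6 = 25.260 / 6 = 4.210

θ* = 4.210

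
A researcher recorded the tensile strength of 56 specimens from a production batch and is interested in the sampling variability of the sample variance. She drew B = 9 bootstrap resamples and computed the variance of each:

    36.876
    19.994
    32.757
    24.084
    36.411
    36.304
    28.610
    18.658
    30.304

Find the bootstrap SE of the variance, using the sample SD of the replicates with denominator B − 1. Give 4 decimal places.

Bootstrap SE is the standard deviation of the 9 replicate variances.
Mean of replicates: (36.876 + 19.994 + 32.757 + 24.084 + 36.411 + 36.304 + 28.610 + 18.658 + 30.304) / 9 = 263.99800 / 9 = 29.33311
Sum of squared deviations: (+7.54289)² + (−9.33911)² + (+3.42389)² + (−5.24911)² + (+7.07789)² + (+6.97089)² + (−0.72311)² + (−10.67511)² + (+0.97089)² = 397.50367
Variance = 397.50367 / 8 = 49.68796
SE* = √49.68796

SE* = 7.0490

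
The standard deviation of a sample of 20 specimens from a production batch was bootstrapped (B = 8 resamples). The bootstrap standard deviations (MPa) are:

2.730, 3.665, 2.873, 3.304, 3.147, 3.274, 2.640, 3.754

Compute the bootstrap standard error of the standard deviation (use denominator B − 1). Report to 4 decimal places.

SE* = 0.4102

Bootstrap SE is the standard deviation of the 8 replicate standard deviations.
Mean of replicates: (2.730 + 3.665 + 2.873 + 3.304 + 3.147 + 3.274 + 2.640 + 3.754) / 8 = 25.38700 / 8 = 3.17338
Sum of squared deviations: (−0.44338)² + (+0.49162)² + (−0.30037)² + (+0.13062)² + (−0.02638)² + (+0.10062)² + (−0.53337)² + (+0.58062)² = 1.17800
Variance = 1.17800 / 7 = 0.16829
SE* = √0.16829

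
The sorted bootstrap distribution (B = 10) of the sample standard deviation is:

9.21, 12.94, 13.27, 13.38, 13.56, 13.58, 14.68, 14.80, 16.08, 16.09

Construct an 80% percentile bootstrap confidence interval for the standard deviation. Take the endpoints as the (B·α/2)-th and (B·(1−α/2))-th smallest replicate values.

(9.21, 16.08)

α = 0.20; lower rank = 10 × 0.100 = 1; upper rank = 10 × 0.900 = 9.
The 1st smallest replicate is 9.21; the 9th is 16.08.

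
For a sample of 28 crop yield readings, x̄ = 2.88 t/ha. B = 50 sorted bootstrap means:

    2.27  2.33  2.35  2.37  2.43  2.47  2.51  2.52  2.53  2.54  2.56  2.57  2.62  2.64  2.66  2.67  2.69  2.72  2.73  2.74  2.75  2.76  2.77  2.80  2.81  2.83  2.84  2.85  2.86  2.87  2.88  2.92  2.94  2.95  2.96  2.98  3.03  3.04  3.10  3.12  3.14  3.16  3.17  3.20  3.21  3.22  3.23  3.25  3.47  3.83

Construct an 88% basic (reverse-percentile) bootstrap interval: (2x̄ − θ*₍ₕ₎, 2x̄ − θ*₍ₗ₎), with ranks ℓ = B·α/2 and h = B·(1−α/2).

(2.53, 3.41)

Percentile endpoints at ranks 3 and 47: θ*₍3₎ = 2.35, θ*₍47₎ = 3.23.
Basic interval reflects these around x̄:
  lower = 2 × 2.88 − 3.23 = 2.53
  upper = 2 × 2.88 − 2.35 = 3.41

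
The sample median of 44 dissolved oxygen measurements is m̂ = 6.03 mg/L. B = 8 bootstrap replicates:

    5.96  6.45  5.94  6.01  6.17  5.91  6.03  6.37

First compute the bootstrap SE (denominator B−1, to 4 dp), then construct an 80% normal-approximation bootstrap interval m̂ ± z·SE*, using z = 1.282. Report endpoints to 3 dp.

(5.767, 6.293)

Mean of replicates = 6.1050; sum of squared deviations = 0.2944; SE* = √(0.2944/7) = 0.2051
Margin = 1.282 × 0.2051 = 0.2629
Interval: 6.03 ± 0.2629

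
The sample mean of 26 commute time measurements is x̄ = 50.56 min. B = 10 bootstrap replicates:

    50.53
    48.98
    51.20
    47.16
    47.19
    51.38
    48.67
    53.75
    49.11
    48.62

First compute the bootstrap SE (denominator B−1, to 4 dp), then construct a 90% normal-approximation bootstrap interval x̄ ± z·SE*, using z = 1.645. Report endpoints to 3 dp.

(47.180, 53.940)

Mean of replicates = 49.6590; sum of squared deviations = 37.9925; SE* = √(37.9925/9) = 2.0546
Margin = 1.645 × 2.0546 = 3.3798
Interval: 50.56 ± 3.3798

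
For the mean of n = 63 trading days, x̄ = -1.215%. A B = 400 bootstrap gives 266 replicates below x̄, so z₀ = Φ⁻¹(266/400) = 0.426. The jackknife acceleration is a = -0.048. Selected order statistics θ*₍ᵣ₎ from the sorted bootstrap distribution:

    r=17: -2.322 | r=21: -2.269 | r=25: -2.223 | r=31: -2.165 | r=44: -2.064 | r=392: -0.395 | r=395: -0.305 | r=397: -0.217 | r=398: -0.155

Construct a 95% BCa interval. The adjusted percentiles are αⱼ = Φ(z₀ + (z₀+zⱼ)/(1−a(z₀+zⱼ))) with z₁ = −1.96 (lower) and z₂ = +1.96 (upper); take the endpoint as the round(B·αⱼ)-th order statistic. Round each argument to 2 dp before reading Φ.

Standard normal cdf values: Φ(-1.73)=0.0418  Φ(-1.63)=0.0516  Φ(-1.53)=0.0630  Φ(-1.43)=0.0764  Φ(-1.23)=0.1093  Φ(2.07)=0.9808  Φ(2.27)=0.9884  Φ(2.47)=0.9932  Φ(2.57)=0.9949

(-2.064, -0.155)

Lower: z₀ + z₁ = 0.426 + (-1.960) = -1.534; 1 − a(z₀+z₁) = 1 − (-0.048)(-1.534) = 0.9264; argument = 0.426 + (-1.534)/0.9264 = -1.2299 → -1.23.
α₁ = Φ(-1.23) = 0.1093; rank = round(400 × 0.1093) = 44; θ*₍44₎ = -2.064.
Upper: z₀ + z₂ = 2.386; 1 − a(z₀+z₂) = 1.1145; argument = 2.5668 → 2.57; α₂ = 0.9949; rank = 398; θ*₍398₎ = -0.155.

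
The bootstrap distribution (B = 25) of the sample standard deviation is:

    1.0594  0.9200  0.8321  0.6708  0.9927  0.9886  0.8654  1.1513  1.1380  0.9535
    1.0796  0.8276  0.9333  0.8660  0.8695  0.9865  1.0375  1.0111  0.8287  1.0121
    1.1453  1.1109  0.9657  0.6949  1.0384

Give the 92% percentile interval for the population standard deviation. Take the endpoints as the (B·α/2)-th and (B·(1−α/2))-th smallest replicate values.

Sorted replicates: 0.6708, 0.6949, 0.8276, 0.8287, 0.8321, 0.8654, 0.8660, 0.8695, 0.9200, 0.9333, 0.9535, 0.9657, 0.9865, 0.9886, 0.9927, 1.0111, 1.0121, 1.0375, 1.0384, 1.0594, 1.0796, 1.1109, 1.1380, 1.1453, 1.1513
α = 0.08; lower rank = 25 × 0.040 = 1; upper rank = 25 × 0.960 = 24.
The 1st smallest replicate is 0.6708; the 24th is 1.1453.

(0.6708, 1.1453)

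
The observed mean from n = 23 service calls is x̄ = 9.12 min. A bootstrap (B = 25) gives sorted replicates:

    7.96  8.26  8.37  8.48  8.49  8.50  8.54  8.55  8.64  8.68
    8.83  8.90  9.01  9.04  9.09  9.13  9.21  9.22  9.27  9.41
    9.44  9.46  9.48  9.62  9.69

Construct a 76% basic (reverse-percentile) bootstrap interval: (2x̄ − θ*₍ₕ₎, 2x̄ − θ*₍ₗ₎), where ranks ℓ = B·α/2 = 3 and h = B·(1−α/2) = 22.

Percentile endpoints at ranks 3 and 22: θ*₍3₎ = 8.37, θ*₍22₎ = 9.46.
Basic interval reflects these around x̄:
  lower = 2 × 9.12 − 9.46 = 8.78
  upper = 2 × 9.12 − 8.37 = 9.87

(8.78, 9.87)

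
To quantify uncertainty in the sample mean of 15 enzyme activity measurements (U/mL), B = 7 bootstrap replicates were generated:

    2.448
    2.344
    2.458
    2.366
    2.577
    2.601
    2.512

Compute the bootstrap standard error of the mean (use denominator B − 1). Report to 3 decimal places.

SE* = 0.098

Bootstrap SE is the standard deviation of the 7 replicate means.
Mean of replicates: (2.448 + 2.344 + 2.458 + 2.366 + 2.577 + 2.601 + 2.512) / 7 = 17.3060 / 7 = 2.4723
Sum of squared deviations: (−0.0243)² + (−0.1283)² + (−0.0143)² + (−0.1063)² + (+0.1047)² + (+0.1287)² + (+0.0397)² = 0.0577
Variance = 0.0577 / 6 = 0.0096
SE* = √0.0096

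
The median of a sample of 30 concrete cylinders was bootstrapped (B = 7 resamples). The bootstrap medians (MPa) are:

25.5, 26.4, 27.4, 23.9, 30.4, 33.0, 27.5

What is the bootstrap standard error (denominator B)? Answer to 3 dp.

SE* = 2.840

Bootstrap SE is the standard deviation of the 7 replicate medians.
Mean of replicates: (25.5 + 26.4 + 27.4 + 23.9 + 30.4 + 33.0 + 27.5) / 7 = 194.1000 / 7 = 27.7286
Sum of squared deviations: (−2.2286)² + (−1.3286)² + (−0.3286)² + (−3.8286)² + (+2.6714)² + (+5.2714)² + (−0.2286)² = 56.4743
Variance = 56.4743 / 7 = 8.0678
SE* = √8.0678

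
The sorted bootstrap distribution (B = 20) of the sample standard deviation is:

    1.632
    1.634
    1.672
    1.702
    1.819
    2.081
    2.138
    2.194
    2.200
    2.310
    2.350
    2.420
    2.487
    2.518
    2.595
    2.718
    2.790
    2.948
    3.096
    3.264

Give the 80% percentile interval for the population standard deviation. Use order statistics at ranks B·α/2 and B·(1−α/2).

(1.634, 2.948)

α = 0.20; lower rank = 20 × 0.100 = 2; upper rank = 20 × 0.900 = 18.
The 2nd smallest replicate is 1.634; the 18th is 2.948.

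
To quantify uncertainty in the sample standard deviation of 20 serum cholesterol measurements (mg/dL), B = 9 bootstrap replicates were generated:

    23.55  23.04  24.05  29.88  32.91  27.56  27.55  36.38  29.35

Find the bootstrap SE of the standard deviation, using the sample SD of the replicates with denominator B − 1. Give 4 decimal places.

Bootstrap SE is the standard deviation of the 9 replicate standard deviations.
Mean of replicates: (23.55 + 23.04 + 24.05 + 29.88 + 32.91 + 27.56 + 27.55 + 36.38 + 29.35) / 9 = 254.27000 / 9 = 28.25222
Sum of squared deviations: (−4.70222)² + (−5.21222)² + (−4.20222)² + (+1.62778)² + (+4.65778)² + (−0.69222)² + (−0.70222)² + (+8.12778)² + (+1.09778)² = 159.51956
Variance = 159.51956 / 8 = 19.93994
SE* = √19.93994

SE* = 4.4654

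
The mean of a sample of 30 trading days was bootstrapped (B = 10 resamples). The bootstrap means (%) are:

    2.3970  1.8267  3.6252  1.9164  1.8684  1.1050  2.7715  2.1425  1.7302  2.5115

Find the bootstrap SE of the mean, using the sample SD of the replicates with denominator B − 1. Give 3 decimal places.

Bootstrap SE is the standard deviation of the 10 replicate means.
Mean of replicates: (2.3970 + 1.8267 + 3.6252 + 1.9164 + 1.8684 + 1.1050 + 2.7715 + 2.1425 + 1.7302 + 2.5115) / 10 = 21.89440 / 10 = 2.18944
Sum of squared deviations: (+0.20756)² + (−0.36274)² + (+1.43576)² + (−0.27304)² + (−0.32104)² + (−1.08444)² + (+0.58206)² + (−0.04694)² + (−0.45924)² + (+0.32206)² = 4.24532
Variance = 4.24532 / 9 = 0.47170
SE* = √0.47170

SE* = 0.687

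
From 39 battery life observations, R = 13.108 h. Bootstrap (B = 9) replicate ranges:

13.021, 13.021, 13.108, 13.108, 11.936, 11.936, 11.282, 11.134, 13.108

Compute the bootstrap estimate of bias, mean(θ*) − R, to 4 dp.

bias = −0.7020

mean(θ*) = (13.021 + 13.021 + 13.108 + 13.108 + 11.936 + 11.936 + 11.282 + 11.134 + 13.108) / 9 = 12.40600
bias = 12.40600 − 13.108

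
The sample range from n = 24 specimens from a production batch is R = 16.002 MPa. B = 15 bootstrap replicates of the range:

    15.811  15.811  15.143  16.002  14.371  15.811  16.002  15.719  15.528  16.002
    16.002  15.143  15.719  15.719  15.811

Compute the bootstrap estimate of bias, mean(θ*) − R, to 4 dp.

bias = −0.3624

mean(θ*) = (15.811 + 15.811 + 15.143 + 16.002 + 14.371 + 15.811 + 16.002 + 15.719 + 15.528 + 16.002 + 16.002 + 15.143 + 15.719 + 15.719 + 15.811) / 15 = 15.63960
bias = 15.63960 − 16.002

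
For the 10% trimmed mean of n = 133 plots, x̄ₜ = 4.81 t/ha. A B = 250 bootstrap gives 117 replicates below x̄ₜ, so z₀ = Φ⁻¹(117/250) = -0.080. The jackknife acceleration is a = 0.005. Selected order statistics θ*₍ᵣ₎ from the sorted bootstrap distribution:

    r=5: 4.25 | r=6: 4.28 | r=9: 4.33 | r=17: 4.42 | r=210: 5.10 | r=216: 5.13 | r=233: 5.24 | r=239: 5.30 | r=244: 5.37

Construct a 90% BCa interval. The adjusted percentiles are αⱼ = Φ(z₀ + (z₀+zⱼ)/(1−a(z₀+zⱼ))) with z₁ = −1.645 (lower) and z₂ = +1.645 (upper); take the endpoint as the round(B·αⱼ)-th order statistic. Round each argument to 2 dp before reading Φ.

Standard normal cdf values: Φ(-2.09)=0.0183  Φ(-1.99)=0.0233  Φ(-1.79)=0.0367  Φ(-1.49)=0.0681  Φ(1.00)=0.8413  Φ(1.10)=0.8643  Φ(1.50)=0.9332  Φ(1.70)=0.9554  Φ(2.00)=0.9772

Lower: z₀ + z₁ = -0.080 + (-1.645) = -1.725; 1 − a(z₀+z₁) = 1 − (0.005)(-1.725) = 1.0086; argument = -0.080 + (-1.725)/1.0086 = -1.7902 → -1.79.
α₁ = Φ(-1.79) = 0.0367; rank = round(250 × 0.0367) = 9; θ*₍9₎ = 4.33.
Upper: z₀ + z₂ = 1.565; 1 − a(z₀+z₂) = 0.9922; argument = 1.4973 → 1.50; α₂ = 0.9332; rank = 233; θ*₍233₎ = 5.24.

(4.33, 5.24)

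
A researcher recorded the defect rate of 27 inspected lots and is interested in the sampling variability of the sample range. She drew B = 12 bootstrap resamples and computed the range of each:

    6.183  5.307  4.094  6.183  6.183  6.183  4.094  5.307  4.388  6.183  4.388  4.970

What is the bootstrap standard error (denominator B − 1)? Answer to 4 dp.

Bootstrap SE is the standard deviation of the 12 replicate ranges.
Mean of replicates: (6.183 + 5.307 + 4.094 + 6.183 + 6.183 + 6.183 + 4.094 + 5.307 + 4.388 + 6.183 + 4.388 + 4.970) / 12 = 63.46300 / 12 = 5.28858
Sum of squared deviations: (+0.89442)² + (+0.01842)² + (−1.19458)² + (+0.89442)² + (+0.89442)² + (+0.89442)² + (−1.19458)² + (+0.01842)² + (−0.90058)² + (+0.89442)² + (−0.90058)² + (−0.31858)² = 8.57824
Variance = 8.57824 / 11 = 0.77984
SE* = √0.77984

SE* = 0.8831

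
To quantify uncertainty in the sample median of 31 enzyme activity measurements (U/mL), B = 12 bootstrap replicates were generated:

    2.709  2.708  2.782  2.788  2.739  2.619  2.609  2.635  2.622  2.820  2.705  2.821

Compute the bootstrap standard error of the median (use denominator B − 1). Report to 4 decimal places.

Bootstrap SE is the standard deviation of the 12 replicate medians.
Mean of replicates: (2.709 + 2.708 + 2.782 + 2.788 + 2.739 + 2.619 + 2.609 + 2.635 + 2.622 + 2.820 + 2.705 + 2.821) / 12 = 32.55700 / 12 = 2.71308
Sum of squared deviations: (−0.00408)² + (−0.00508)² + (+0.06892)² + (+0.07492)² + (+0.02592)² + (−0.09408)² + (−0.10408)² + (−0.07808)² + (−0.09108)² + (+0.10692)² + (−0.00808)² + (+0.10792)² = 0.06830
Variance = 0.06830 / 11 = 0.00621
SE* = √0.00621

SE* = 0.0788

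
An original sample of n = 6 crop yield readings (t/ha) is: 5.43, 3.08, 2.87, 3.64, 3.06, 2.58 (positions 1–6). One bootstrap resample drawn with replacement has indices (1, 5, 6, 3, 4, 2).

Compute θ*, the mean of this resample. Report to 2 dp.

Resample values: 5.43, 3.06, 2.58, 2.87, 3.64, 3.08.
Mean = (5.43 + 3.06 + 2.58 + 2.87 + 3.64 + 3.08) / 6 = 20.660 / 6 = 3.44

θ* = 3.44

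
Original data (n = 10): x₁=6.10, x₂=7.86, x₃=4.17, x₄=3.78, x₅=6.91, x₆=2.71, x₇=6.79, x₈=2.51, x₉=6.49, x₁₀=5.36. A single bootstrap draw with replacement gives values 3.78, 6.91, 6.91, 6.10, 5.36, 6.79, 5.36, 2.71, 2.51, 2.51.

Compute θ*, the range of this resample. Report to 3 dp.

Range = 6.91 − 2.51 = 4.400

θ* = 4.400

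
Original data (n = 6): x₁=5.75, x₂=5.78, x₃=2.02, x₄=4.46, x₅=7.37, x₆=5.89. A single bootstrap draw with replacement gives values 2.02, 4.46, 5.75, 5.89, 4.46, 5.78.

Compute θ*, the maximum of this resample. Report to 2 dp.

Maximum = 5.89

θ* = 5.89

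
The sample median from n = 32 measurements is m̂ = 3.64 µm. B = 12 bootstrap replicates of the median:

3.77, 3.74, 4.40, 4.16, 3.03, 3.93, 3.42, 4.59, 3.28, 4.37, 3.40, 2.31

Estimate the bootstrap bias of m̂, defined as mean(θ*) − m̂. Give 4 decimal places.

bias = +0.0600

mean(θ*) = (3.77 + 3.74 + 4.40 + 4.16 + 3.03 + 3.93 + 3.42 + 4.59 + 3.28 + 4.37 + 3.40 + 2.31) / 12 = 3.70000
bias = 3.70000 − 3.64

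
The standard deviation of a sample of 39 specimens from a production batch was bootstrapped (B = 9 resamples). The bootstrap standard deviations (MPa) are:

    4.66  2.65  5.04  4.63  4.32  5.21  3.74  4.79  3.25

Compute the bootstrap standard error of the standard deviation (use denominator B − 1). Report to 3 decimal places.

SE* = 0.864

Bootstrap SE is the standard deviation of the 9 replicate standard deviations.
Mean of replicates: (4.66 + 2.65 + 5.04 + 4.63 + 4.32 + 5.21 + 3.74 + 4.79 + 3.25) / 9 = 38.2900 / 9 = 4.2544
Sum of squared deviations: (+0.4056)² + (−1.6044)² + (+0.7856)² + (+0.3756)² + (+0.0656)² + (+0.9556)² + (−0.5144)² + (+0.5356)² + (−1.0044)² = 5.9746
Variance = 5.9746 / 8 = 0.7468
SE* = √0.7468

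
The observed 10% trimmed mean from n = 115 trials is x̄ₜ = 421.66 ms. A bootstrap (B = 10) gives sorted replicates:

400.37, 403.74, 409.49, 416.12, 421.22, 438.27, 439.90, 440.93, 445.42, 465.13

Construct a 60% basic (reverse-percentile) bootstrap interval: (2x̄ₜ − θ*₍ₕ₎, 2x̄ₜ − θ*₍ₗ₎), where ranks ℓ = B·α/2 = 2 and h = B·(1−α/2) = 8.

Percentile endpoints at ranks 2 and 8: θ*₍2₎ = 403.74, θ*₍8₎ = 440.93.
Basic interval reflects these around x̄ₜ:
  lower = 2 × 421.66 − 440.93 = 402.39
  upper = 2 × 421.66 − 403.74 = 439.58

(402.39, 439.58)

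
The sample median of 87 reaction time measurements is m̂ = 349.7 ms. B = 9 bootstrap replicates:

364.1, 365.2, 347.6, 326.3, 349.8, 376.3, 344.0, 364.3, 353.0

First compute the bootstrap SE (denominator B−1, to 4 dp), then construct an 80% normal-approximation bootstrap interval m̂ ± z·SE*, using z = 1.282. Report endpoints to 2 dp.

Mean of replicates = 354.5111; sum of squared deviations = 1755.3689; SE* = √(1755.3689/8) = 14.8129
Margin = 1.282 × 14.8129 = 18.990
Interval: 349.7 ± 18.990

(330.71, 368.69)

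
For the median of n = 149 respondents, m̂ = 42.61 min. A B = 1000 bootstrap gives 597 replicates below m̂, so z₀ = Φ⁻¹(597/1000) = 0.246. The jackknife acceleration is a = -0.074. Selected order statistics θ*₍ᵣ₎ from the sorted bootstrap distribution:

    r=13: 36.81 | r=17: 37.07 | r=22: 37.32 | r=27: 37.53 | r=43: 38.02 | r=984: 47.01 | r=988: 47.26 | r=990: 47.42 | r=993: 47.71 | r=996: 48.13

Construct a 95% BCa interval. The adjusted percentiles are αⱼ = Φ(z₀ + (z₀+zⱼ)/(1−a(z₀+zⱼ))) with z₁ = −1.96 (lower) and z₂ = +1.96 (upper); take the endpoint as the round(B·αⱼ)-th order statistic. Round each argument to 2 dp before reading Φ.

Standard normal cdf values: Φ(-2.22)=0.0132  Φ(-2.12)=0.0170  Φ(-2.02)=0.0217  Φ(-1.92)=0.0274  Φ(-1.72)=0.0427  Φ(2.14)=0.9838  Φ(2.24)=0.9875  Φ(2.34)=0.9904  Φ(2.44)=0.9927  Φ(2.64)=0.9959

Lower: z₀ + z₁ = 0.246 + (-1.960) = -1.714; 1 − a(z₀+z₁) = 1 − (-0.074)(-1.714) = 0.8732; argument = 0.246 + (-1.714)/0.8732 = -1.7170 → -1.72.
α₁ = Φ(-1.72) = 0.0427; rank = round(1000 × 0.0427) = 43; θ*₍43₎ = 38.02.
Upper: z₀ + z₂ = 2.206; 1 − a(z₀+z₂) = 1.1632; argument = 2.1424 → 2.14; α₂ = 0.9838; rank = 984; θ*₍984₎ = 47.01.

(38.02, 47.01)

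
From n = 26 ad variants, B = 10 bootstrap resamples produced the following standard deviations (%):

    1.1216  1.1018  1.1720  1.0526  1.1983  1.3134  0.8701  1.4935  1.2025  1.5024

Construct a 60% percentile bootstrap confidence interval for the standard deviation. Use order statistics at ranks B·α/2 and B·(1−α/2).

Sorted replicates: 0.8701, 1.0526, 1.1018, 1.1216, 1.1720, 1.1983, 1.2025, 1.3134, 1.4935, 1.5024
α = 0.40; lower rank = 10 × 0.200 = 2; upper rank = 10 × 0.800 = 8.
The 2nd smallest replicate is 1.0526; the 8th is 1.3134.

(1.0526, 1.3134)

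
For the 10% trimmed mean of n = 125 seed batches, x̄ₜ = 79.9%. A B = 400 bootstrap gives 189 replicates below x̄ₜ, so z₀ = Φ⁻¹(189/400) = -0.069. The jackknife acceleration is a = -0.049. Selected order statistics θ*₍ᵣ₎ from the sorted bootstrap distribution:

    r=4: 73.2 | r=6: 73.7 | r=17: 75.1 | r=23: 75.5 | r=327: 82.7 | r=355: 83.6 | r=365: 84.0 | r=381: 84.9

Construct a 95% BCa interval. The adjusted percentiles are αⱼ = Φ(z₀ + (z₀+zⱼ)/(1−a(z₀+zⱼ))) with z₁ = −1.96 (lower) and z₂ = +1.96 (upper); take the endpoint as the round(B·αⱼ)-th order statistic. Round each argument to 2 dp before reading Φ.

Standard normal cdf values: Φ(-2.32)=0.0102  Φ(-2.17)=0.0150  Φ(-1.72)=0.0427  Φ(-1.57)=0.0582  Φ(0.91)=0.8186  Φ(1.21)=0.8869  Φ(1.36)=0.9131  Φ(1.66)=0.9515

Lower: z₀ + z₁ = -0.069 + (-1.960) = -2.029; 1 − a(z₀+z₁) = 1 − (-0.049)(-2.029) = 0.9006; argument = -0.069 + (-2.029)/0.9006 = -2.3220 → -2.32.
α₁ = Φ(-2.32) = 0.0102; rank = round(400 × 0.0102) = 4; θ*₍4₎ = 73.2.
Upper: z₀ + z₂ = 1.891; 1 − a(z₀+z₂) = 1.0927; argument = 1.6616 → 1.66; α₂ = 0.9515; rank = 381; θ*₍381₎ = 84.9.

(73.2, 84.9)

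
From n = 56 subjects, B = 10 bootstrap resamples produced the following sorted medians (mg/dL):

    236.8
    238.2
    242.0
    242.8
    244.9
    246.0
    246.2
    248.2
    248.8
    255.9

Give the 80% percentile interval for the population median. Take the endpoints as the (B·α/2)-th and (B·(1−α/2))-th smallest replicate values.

(236.8, 248.8)

α = 0.20; lower rank = 10 × 0.100 = 1; upper rank = 10 × 0.900 = 9.
The 1st smallest replicate is 236.8; the 9th is 248.8.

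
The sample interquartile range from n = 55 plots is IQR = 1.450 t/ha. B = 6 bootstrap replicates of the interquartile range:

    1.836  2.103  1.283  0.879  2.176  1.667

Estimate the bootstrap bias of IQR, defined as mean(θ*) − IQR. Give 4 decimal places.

mean(θ*) = (1.836 + 2.103 + 1.283 + 0.879 + 2.176 + 1.667) / 6 = 1.65733
bias = 1.65733 − 1.450

bias = +0.2073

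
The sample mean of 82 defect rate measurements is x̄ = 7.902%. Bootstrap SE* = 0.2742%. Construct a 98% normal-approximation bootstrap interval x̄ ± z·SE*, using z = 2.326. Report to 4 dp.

Margin = 2.326 × 0.2742 = 0.63779
Interval: 7.902 ± 0.63779

(7.2642, 8.5398)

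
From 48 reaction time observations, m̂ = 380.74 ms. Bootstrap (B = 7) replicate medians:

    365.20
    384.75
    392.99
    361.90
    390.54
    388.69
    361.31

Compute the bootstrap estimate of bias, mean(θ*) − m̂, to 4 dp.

bias = −2.8286

mean(θ*) = (365.20 + 384.75 + 392.99 + 361.90 + 390.54 + 388.69 + 361.31) / 7 = 377.91143
bias = 377.91143 − 380.74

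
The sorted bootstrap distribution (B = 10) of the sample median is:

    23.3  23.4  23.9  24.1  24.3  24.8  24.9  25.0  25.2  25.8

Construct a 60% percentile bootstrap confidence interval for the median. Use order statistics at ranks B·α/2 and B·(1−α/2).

(23.4, 25.0)

α = 0.40; lower rank = 10 × 0.200 = 2; upper rank = 10 × 0.800 = 8.
The 2nd smallest replicate is 23.4; the 8th is 25.0.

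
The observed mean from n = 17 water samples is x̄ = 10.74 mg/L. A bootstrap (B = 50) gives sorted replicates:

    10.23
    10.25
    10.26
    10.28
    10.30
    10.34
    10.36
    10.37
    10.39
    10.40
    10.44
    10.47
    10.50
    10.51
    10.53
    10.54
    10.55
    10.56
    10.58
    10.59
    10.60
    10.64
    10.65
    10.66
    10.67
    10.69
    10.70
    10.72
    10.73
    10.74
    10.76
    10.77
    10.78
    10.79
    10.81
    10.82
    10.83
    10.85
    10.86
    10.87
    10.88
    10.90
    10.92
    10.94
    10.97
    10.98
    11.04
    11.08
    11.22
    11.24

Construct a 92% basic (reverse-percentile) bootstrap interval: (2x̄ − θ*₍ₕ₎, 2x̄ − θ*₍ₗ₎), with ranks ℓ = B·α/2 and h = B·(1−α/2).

(10.40, 11.23)

Percentile endpoints at ranks 2 and 48: θ*₍2₎ = 10.25, θ*₍48₎ = 11.08.
Basic interval reflects these around x̄:
  lower = 2 × 10.74 − 11.08 = 10.40
  upper = 2 × 10.74 − 10.25 = 11.23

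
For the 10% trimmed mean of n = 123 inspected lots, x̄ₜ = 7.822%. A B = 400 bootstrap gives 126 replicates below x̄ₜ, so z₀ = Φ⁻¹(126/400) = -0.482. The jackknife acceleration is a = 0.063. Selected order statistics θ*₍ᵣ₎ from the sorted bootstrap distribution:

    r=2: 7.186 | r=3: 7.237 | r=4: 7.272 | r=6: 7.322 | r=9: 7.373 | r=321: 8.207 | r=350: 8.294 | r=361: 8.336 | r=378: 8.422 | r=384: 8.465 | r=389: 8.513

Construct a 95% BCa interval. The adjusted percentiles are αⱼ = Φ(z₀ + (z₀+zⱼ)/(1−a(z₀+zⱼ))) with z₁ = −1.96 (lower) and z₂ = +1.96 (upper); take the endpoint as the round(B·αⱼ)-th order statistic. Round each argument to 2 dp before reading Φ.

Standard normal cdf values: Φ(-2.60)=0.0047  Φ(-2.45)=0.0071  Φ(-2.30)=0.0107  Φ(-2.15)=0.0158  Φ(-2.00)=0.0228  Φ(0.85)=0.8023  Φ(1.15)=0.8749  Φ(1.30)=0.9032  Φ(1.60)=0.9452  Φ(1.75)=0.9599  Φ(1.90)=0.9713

Lower: z₀ + z₁ = -0.482 + (-1.960) = -2.442; 1 − a(z₀+z₁) = 1 − (0.063)(-2.442) = 1.1538; argument = -0.482 + (-2.442)/1.1538 = -2.5984 → -2.60.
α₁ = Φ(-2.60) = 0.0047; rank = round(400 × 0.0047) = 2; θ*₍2₎ = 7.186.
Upper: z₀ + z₂ = 1.478; 1 − a(z₀+z₂) = 0.9069; argument = 1.1478 → 1.15; α₂ = 0.8749; rank = 350; θ*₍350₎ = 8.294.

(7.186, 8.294)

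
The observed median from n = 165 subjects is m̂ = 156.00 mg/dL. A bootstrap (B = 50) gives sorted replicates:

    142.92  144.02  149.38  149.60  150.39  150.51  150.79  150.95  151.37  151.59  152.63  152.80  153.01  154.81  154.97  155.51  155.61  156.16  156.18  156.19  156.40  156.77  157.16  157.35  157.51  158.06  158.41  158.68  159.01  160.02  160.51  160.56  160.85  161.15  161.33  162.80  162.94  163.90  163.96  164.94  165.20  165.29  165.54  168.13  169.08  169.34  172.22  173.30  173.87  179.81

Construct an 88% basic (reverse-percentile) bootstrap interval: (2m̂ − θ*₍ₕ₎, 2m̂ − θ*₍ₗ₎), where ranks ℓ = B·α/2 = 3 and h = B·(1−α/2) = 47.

Percentile endpoints at ranks 3 and 47: θ*₍3₎ = 149.38, θ*₍47₎ = 172.22.
Basic interval reflects these around m̂:
  lower = 2 × 156.00 − 172.22 = 139.78
  upper = 2 × 156.00 − 149.38 = 162.62

(139.78, 162.62)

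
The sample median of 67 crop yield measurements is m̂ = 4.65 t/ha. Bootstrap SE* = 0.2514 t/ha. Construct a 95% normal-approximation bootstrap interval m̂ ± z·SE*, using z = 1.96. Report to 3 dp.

Margin = 1.96 × 0.2514 = 0.4927
Interval: 4.65 ± 0.4927

(4.157, 5.143)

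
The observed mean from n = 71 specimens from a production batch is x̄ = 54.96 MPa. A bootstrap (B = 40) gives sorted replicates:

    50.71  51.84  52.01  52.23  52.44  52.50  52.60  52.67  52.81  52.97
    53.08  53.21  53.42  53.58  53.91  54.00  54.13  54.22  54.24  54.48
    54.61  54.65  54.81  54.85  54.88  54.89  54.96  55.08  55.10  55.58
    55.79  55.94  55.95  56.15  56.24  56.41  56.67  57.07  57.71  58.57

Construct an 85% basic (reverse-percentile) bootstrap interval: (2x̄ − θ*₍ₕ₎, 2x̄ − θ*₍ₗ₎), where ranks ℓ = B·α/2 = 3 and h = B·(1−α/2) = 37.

Percentile endpoints at ranks 3 and 37: θ*₍3₎ = 52.01, θ*₍37₎ = 56.67.
Basic interval reflects these around x̄:
  lower = 2 × 54.96 − 56.67 = 53.25
  upper = 2 × 54.96 − 52.01 = 57.91

(53.25, 57.91)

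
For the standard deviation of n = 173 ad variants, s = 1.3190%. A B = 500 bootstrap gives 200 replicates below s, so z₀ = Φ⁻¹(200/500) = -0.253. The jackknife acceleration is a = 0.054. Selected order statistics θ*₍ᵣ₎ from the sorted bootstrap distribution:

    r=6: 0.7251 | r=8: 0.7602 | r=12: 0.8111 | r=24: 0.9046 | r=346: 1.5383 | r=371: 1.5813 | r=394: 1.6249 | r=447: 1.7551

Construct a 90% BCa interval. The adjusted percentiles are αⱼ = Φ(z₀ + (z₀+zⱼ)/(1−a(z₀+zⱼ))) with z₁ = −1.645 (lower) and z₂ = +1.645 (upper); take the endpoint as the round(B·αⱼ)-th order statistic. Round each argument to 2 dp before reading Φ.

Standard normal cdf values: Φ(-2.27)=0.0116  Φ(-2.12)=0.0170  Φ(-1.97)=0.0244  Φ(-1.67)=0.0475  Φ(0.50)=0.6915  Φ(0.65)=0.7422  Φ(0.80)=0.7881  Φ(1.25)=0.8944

Lower: z₀ + z₁ = -0.253 + (-1.645) = -1.898; 1 − a(z₀+z₁) = 1 − (0.054)(-1.898) = 1.1025; argument = -0.253 + (-1.898)/1.1025 = -1.9746 → -1.97.
α₁ = Φ(-1.97) = 0.0244; rank = round(500 × 0.0244) = 12; θ*₍12₎ = 0.8111.
Upper: z₀ + z₂ = 1.392; 1 − a(z₀+z₂) = 0.9248; argument = 1.2521 → 1.25; α₂ = 0.8944; rank = 447; θ*₍447₎ = 1.7551.

(0.8111, 1.7551)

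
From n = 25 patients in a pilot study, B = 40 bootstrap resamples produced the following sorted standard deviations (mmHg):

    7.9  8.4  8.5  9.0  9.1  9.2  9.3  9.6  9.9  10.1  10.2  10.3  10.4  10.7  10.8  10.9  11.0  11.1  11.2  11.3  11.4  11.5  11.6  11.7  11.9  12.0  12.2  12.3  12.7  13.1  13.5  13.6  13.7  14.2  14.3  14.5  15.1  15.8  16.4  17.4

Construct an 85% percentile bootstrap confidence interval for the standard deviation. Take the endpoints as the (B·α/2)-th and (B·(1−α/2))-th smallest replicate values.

(8.5, 15.1)

α = 0.15; lower rank = 40 × 0.075 = 3; upper rank = 40 × 0.925 = 37.
The 3rd smallest replicate is 8.5; the 37th is 15.1.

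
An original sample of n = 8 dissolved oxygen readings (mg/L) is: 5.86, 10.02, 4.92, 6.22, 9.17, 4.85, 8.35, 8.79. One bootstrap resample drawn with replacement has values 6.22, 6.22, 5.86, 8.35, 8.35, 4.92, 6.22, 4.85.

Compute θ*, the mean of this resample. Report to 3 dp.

Mean = (6.22 + 6.22 + 5.86 + 8.35 + 8.35 + 4.92 + 6.22 + 4.85) / 8 = 50.990 / 8 = 6.374

θ* = 6.374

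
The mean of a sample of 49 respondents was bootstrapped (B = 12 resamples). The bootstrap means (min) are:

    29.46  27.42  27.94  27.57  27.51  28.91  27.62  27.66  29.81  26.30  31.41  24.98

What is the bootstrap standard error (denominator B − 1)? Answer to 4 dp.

Bootstrap SE is the standard deviation of the 12 replicate means.
Mean of replicates: (29.46 + 27.42 + 27.94 + 27.57 + 27.51 + 28.91 + 27.62 + 27.66 + 29.81 + 26.30 + 31.41 + 24.98) / 12 = 336.59000 / 12 = 28.04917
Sum of squared deviations: (+1.41083)² + (−0.62917)² + (−0.10917)² + (−0.47917)² + (−0.53917)² + (+0.86083)² + (−0.42917)² + (−0.38917)² + (+1.76083)² + (−1.74917)² + (+3.36083)² + (−3.06917)² = 30.87029
Variance = 30.87029 / 11 = 2.80639
SE* = √2.80639

SE* = 1.6752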